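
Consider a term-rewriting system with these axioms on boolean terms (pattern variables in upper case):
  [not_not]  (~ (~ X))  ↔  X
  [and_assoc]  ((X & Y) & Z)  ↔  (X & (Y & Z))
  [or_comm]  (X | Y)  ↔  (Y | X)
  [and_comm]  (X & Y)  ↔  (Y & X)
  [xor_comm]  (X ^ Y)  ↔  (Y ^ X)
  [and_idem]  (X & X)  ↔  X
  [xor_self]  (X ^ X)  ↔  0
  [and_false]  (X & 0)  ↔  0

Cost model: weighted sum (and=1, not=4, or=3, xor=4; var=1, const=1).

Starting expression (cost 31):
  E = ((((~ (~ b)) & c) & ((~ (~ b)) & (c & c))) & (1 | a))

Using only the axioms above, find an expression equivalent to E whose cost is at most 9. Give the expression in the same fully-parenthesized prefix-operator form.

(1) (c & c)  =[and_idem →]=  c    ⊢ ((((~ (~ b)) & c) & ((~ (~ b)) & c)) & (1 | a))
(2) (((~ (~ b)) & c) & ((~ (~ b)) & c))  =[and_idem →]=  ((~ (~ b)) & c)    ⊢ (((~ (~ b)) & c) & (1 | a))
(3) (~ (~ b))  =[not_not →]=  b    ⊢ cost 9, within 9

((b & c) & (1 | a))   [cost 9]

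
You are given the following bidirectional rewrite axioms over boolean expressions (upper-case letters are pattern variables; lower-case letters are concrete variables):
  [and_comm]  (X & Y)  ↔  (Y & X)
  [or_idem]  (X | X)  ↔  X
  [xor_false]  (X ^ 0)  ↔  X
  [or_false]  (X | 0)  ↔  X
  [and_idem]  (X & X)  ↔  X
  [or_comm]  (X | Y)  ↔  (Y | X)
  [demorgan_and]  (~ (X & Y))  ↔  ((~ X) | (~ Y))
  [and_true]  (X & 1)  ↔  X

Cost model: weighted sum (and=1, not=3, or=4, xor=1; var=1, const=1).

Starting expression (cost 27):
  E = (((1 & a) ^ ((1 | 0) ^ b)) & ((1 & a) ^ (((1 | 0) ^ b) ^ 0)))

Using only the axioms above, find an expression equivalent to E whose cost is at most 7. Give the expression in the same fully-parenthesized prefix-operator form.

1. [xor_false →] (((1 | 0) ^ b) ^ 0)  →  ((1 | 0) ^ b);  E = (((1 & a) ^ ((1 | 0) ^ b)) & ((1 & a) ^ ((1 | 0) ^ b)))
2. [and_idem →] (((1 & a) ^ ((1 | 0) ^ b)) & ((1 & a) ^ ((1 | 0) ^ b)))  →  ((1 & a) ^ ((1 | 0) ^ b))
3. [or_false →] (1 | 0)  →  1;  cost 7 ≤ 7, done

((1 & a) ^ (1 ^ b))   [cost 7]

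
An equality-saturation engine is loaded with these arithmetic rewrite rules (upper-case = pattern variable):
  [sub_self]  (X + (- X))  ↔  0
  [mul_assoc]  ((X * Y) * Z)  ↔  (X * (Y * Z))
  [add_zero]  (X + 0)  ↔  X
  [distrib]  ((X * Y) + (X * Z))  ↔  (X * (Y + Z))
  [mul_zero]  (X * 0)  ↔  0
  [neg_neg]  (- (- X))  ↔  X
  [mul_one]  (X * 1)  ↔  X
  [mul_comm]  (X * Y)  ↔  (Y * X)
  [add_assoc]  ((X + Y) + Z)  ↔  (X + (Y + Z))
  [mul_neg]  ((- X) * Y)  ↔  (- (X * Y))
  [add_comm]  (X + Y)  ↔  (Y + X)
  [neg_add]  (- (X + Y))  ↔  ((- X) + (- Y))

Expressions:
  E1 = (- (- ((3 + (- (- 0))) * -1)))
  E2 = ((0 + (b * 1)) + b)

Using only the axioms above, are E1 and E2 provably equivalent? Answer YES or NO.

NO

Every axiom is a valid identity, so a rewrite proof would force E1 and E2 to agree under every assignment.
At b=0: E1 = -3 but E2 = 0; they differ, so no derivation exists.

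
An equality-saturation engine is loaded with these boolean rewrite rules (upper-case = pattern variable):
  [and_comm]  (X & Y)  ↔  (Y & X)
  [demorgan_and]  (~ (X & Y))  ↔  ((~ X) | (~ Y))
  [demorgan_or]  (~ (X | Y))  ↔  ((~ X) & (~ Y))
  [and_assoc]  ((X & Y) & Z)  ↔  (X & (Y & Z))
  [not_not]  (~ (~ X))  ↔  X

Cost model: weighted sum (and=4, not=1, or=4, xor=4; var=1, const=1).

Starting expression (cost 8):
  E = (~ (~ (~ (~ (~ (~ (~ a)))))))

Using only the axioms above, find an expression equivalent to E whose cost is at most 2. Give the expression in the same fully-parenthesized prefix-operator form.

(~ a)   [cost 2]

(1) (~ (~ (~ (~ (~ (~ a))))))  =[not_not →]=  (~ (~ (~ (~ a))))    ⊢ (~ (~ (~ (~ (~ a)))))
(2) (~ (~ (~ (~ (~ a)))))  =[not_not →]=  (~ (~ (~ a)))
(3) (~ (~ (~ a)))  =[not_not →]=  (~ a)    ⊢ cost 2, within 2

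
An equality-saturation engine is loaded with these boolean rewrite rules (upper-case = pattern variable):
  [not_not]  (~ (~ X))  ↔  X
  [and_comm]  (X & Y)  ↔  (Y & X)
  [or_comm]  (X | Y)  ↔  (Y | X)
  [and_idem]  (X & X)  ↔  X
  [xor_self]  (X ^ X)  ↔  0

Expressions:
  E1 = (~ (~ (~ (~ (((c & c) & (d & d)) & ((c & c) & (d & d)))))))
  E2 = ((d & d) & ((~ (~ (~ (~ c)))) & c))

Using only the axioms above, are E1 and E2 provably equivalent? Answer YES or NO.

1. [and_idem →] (((c & c) & (d & d)) & ((c & c) & (d & d)))  →  ((c & c) & (d & d));  E1 = (~ (~ (~ (~ ((c & c) & (d & d))))))
2. [not_not →] (~ (~ (~ ((c & c) & (d & d)))))  →  (~ ((c & c) & (d & d)));  E1 = (~ (~ ((c & c) & (d & d))))
3. [not_not →] (~ (~ ((c & c) & (d & d))))  →  ((c & c) & (d & d))
4. [not_not ←] c  →  (~ (~ c));  E1 = (((~ (~ c)) & c) & (d & d))
5. [not_not ←] (~ (~ c))  →  (~ (~ (~ (~ c))));  E1 = (((~ (~ (~ (~ c)))) & c) & (d & d))
6. [and_comm →] (((~ (~ (~ (~ c)))) & c) & (d & d))  →  ((d & d) & ((~ (~ (~ (~ c)))) & c));  this is E2

YES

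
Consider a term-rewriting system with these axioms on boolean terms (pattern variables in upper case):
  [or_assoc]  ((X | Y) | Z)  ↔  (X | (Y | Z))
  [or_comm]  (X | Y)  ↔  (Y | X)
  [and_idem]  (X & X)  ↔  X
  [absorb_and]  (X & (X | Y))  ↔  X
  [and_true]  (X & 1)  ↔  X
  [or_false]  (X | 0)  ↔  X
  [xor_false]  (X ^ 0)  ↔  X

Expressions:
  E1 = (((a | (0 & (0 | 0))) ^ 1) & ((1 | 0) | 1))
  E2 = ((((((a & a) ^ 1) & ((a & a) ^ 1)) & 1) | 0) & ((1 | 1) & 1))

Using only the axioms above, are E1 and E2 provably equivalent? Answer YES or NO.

YES

(1) (0 | 0)  =[or_false →]=  0    ⊢ (((a | (0 & 0)) ^ 1) & ((1 | 0) | 1))
(2) (1 | 0)  =[or_false →]=  1    ⊢ (((a | (0 & 0)) ^ 1) & (1 | 1))
(3) (0 & 0)  =[and_idem →]=  0    ⊢ (((a | 0) ^ 1) & (1 | 1))
(4) (a | 0)  =[or_false →]=  a    ⊢ ((a ^ 1) & (1 | 1))
(5) a  =[and_idem ←]=  (a & a)    ⊢ (((a & a) ^ 1) & (1 | 1))
(6) ((a & a) ^ 1)  =[and_idem ←]=  (((a & a) ^ 1) & ((a & a) ^ 1))    ⊢ ((((a & a) ^ 1) & ((a & a) ^ 1)) & (1 | 1))
(7) (((a & a) ^ 1) & ((a & a) ^ 1))  =[and_true ←]=  ((((a & a) ^ 1) & ((a & a) ^ 1)) & 1)    ⊢ (((((a & a) ^ 1) & ((a & a) ^ 1)) & 1) & (1 | 1))
(8) (1 | 1)  =[and_true ←]=  ((1 | 1) & 1)    ⊢ (((((a & a) ^ 1) & ((a & a) ^ 1)) & 1) & ((1 | 1) & 1))
(9) ((((a & a) ^ 1) & ((a & a) ^ 1)) & 1)  =[or_false ←]=  (((((a & a) ^ 1) & ((a & a) ^ 1)) & 1) | 0)    ⊢ E2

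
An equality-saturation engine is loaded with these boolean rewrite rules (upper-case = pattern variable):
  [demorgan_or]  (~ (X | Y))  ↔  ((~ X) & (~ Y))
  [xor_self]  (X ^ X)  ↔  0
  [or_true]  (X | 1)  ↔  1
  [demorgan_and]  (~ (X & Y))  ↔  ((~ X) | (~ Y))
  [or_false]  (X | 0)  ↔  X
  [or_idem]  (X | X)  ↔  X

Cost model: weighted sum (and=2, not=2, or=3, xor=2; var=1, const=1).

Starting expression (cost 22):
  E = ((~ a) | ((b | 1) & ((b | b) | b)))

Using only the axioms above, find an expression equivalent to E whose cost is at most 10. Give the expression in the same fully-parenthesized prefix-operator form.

step 1: or_idem (→) rewrites (b | b) into b, now ((~ a) | ((b | 1) & (b | b)))
step 2: or_true (→) rewrites (b | 1) into 1, now ((~ a) | (1 & (b | b)))
step 3: or_idem (→) rewrites (b | b) into b, reaching cost 10 (bound 10)

((~ a) | (1 & b))   [cost 10]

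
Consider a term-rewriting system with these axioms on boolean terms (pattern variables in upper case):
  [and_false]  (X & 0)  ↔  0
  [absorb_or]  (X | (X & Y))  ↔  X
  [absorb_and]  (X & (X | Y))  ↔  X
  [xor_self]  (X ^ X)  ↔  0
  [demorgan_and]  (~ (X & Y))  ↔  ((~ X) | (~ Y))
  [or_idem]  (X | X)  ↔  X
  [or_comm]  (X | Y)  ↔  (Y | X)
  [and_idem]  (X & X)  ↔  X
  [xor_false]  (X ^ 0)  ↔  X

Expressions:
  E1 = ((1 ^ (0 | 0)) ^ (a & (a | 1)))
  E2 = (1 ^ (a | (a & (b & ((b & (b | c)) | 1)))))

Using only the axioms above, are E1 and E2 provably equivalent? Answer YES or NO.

step 1: absorb_and (→) rewrites (a & (a | 1)) into a, now ((1 ^ (0 | 0)) ^ a)
step 2: or_idem (→) rewrites (0 | 0) into 0, now ((1 ^ 0) ^ a)
step 3: xor_false (→) rewrites (1 ^ 0) into 1, now (1 ^ a)
step 4: absorb_or (←) rewrites a into (a | (a & b)), now (1 ^ (a | (a & b)))
step 5: absorb_and (←) rewrites b into (b & (b | 1)), now (1 ^ (a | (a & (b & (b | 1)))))
step 6: absorb_and (←) rewrites b into (b & (b | c)), which is E2

YES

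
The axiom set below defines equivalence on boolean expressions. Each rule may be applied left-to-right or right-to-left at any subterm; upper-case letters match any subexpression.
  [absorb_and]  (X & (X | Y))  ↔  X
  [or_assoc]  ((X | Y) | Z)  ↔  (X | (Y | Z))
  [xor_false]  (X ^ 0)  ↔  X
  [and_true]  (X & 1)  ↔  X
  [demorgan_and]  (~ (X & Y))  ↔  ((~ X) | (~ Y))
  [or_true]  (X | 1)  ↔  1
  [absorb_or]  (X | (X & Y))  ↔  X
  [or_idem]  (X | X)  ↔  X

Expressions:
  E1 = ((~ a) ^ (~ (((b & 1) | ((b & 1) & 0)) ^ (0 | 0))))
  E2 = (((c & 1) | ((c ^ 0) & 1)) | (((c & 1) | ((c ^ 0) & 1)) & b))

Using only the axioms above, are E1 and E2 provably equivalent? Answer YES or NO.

Every axiom is a valid identity, so a rewrite proof would force E1 and E2 to agree under every assignment.
At a=0, b=0, c=1: E1 = 0 but E2 = 1; they differ, so no derivation exists.

NO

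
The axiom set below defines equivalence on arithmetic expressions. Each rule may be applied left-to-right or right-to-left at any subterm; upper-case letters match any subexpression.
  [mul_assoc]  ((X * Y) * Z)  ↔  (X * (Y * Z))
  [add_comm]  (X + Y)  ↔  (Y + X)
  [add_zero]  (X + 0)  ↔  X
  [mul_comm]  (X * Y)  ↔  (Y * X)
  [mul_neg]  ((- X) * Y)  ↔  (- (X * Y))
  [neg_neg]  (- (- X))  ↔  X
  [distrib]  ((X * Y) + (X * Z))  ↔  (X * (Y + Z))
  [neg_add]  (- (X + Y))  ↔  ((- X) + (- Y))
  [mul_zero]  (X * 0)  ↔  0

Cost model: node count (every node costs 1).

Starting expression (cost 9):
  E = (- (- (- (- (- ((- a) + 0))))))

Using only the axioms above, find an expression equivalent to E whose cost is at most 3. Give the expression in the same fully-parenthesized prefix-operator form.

(- (- a))   [cost 3]

step 1: neg_neg (→) rewrites (- (- (- ((- a) + 0)))) into (- ((- a) + 0)), now (- (- (- ((- a) + 0))))
step 2: add_zero (→) rewrites ((- a) + 0) into (- a), now (- (- (- (- a))))
step 3: neg_neg (→) rewrites (- (- a)) into a, reaching cost 3 (bound 3)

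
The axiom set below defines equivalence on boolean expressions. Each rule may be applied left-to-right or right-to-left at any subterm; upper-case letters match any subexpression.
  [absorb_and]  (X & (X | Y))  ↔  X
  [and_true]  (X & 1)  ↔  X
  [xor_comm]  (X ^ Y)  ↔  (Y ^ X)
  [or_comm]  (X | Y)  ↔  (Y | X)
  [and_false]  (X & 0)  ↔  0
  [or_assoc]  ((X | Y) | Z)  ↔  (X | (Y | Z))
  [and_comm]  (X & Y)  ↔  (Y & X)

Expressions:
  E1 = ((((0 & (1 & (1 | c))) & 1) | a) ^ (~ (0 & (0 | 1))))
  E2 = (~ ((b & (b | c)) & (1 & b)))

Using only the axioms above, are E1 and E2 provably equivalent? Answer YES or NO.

The axioms are sound identities: if E1 ↔* E2 then E1 and E2 evaluate identically under any assignment.
Under a=0, b=1, c=0: E1 evaluates to 1, E2 to 0. Distinct ⇒ no rewrite sequence connects them.

NO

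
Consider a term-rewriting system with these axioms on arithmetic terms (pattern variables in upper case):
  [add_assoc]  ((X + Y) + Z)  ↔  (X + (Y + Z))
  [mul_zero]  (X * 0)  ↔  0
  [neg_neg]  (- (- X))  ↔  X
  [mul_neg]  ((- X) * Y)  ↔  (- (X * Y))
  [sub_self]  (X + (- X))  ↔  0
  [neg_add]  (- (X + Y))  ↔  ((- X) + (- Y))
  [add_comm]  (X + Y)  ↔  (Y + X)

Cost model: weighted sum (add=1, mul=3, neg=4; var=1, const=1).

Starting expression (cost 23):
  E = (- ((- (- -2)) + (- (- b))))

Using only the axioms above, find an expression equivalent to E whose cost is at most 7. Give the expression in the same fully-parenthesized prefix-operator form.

step 1: neg_neg (→) rewrites (- (- -2)) into -2, now (- (-2 + (- (- b))))
step 2: add_comm (→) rewrites (-2 + (- (- b))) into ((- (- b)) + -2), now (- ((- (- b)) + -2))
step 3: neg_neg (→) rewrites (- (- b)) into b, reaching cost 7 (bound 7)

(- (b + -2))   [cost 7]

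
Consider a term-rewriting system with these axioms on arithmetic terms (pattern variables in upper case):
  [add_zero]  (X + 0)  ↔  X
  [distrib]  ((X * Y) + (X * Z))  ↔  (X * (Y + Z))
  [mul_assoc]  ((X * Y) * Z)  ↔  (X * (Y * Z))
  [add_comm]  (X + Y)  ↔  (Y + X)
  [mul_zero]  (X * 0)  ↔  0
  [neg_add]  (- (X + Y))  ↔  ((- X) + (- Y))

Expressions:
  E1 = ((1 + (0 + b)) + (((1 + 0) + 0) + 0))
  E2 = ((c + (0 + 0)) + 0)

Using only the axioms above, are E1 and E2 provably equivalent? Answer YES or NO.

All listed rules preserve value, hence provable equivalence implies equal values everywhere; look for a separating assignment.
b=0, c=0 gives E1 ↦ 2, E2 ↦ 0; values differ ⇒ not provably equivalent.

NO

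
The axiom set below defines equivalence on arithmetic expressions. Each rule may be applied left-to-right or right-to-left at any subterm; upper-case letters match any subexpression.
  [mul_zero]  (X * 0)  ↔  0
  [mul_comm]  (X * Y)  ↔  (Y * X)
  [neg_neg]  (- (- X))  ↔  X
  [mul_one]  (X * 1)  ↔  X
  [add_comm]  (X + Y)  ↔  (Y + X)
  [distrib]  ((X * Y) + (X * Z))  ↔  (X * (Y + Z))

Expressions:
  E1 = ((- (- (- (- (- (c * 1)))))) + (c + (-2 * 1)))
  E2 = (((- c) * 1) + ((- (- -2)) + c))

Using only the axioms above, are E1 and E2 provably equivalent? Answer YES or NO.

YES

1. [neg_neg →] (- (- (- (- (- (c * 1))))))  →  (- (- (- (c * 1))));  E1 = ((- (- (- (c * 1)))) + (c + (-2 * 1)))
2. [mul_one →] (c * 1)  →  c;  E1 = ((- (- (- c))) + (c + (-2 * 1)))
3. [mul_one →] (-2 * 1)  →  -2;  E1 = ((- (- (- c))) + (c + -2))
4. [neg_neg →] (- (- (- c)))  →  (- c);  E1 = ((- c) + (c + -2))
5. [neg_neg ←] -2  →  (- (- -2));  E1 = ((- c) + (c + (- (- -2))))
6. [mul_one ←] (- c)  →  ((- c) * 1);  E1 = (((- c) * 1) + (c + (- (- -2))))
7. [add_comm →] (c + (- (- -2)))  →  ((- (- -2)) + c);  this is E2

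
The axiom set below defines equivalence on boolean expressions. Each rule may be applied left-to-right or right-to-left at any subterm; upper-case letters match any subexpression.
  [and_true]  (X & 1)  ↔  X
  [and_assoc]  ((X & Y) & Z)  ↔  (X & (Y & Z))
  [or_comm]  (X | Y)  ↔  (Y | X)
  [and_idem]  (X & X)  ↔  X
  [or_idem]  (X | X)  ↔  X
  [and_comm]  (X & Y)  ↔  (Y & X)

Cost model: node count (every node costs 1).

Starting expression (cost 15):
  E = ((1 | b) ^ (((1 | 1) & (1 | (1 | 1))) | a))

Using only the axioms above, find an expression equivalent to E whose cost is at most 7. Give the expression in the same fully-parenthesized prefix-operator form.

((1 | b) ^ (1 | a))   [cost 7]

step 1: or_idem (→) rewrites (1 | 1) into 1, now ((1 | b) ^ (((1 | 1) & (1 | 1)) | a))
step 2: and_idem (→) rewrites ((1 | 1) & (1 | 1)) into (1 | 1), now ((1 | b) ^ ((1 | 1) | a))
step 3: or_idem (→) rewrites (1 | 1) into 1, reaching cost 7 (bound 7)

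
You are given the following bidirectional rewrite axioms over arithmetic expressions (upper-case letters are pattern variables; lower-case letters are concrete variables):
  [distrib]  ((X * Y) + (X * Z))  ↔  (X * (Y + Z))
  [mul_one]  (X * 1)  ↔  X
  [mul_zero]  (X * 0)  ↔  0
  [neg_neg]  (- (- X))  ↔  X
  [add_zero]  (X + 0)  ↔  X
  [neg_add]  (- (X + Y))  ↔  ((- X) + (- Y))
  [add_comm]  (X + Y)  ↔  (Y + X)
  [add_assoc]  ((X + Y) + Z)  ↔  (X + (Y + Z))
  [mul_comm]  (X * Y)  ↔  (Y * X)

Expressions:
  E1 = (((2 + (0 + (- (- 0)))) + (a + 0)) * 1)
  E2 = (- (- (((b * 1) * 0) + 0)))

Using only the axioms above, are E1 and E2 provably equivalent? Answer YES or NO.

Every axiom is a valid identity, so a rewrite proof would force E1 and E2 to agree under every assignment.
At a=0, b=0: E1 = 2 but E2 = 0; they differ, so no derivation exists.

NO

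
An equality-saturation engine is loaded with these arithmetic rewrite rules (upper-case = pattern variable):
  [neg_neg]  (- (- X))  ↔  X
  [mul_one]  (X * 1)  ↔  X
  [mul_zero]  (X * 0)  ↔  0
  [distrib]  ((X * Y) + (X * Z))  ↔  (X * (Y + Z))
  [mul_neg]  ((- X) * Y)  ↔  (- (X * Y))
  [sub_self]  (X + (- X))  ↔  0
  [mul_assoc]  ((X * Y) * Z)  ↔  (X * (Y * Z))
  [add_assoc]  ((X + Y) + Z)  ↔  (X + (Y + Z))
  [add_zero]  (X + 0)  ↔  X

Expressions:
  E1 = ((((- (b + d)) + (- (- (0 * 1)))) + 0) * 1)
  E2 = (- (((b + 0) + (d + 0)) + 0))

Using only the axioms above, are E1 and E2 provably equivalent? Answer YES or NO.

step 1: neg_neg (→) rewrites (- (- (0 * 1))) into (0 * 1), now ((((- (b + d)) + (0 * 1)) + 0) * 1)
step 2: mul_one (→) rewrites (0 * 1) into 0, now ((((- (b + d)) + 0) + 0) * 1)
step 3: mul_one (→) rewrites ((((- (b + d)) + 0) + 0) * 1) into (((- (b + d)) + 0) + 0)
step 4: add_zero (→) rewrites (((- (b + d)) + 0) + 0) into ((- (b + d)) + 0)
step 5: add_zero (→) rewrites ((- (b + d)) + 0) into (- (b + d))
step 6: add_zero (←) rewrites d into (d + 0), now (- (b + (d + 0)))
step 7: add_zero (←) rewrites (b + (d + 0)) into ((b + (d + 0)) + 0), now (- ((b + (d + 0)) + 0))
step 8: add_zero (←) rewrites b into (b + 0), which is E2

YES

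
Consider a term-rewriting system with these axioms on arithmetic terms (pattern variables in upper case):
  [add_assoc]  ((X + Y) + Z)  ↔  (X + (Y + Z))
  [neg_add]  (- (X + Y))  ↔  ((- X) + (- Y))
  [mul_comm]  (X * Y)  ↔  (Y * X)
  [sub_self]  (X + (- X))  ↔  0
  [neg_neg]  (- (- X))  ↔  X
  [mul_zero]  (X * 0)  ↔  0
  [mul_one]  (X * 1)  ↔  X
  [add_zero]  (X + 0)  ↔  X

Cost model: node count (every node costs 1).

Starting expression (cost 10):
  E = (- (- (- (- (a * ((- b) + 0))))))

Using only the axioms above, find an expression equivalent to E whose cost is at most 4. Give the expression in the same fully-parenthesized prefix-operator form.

step 1: neg_neg (→) rewrites (- (- (- (- (a * ((- b) + 0)))))) into (- (- (a * ((- b) + 0))))
step 2: neg_neg (→) rewrites (- (- (a * ((- b) + 0)))) into (a * ((- b) + 0))
step 3: add_zero (→) rewrites ((- b) + 0) into (- b), reaching cost 4 (bound 4)

(a * (- b))   [cost 4]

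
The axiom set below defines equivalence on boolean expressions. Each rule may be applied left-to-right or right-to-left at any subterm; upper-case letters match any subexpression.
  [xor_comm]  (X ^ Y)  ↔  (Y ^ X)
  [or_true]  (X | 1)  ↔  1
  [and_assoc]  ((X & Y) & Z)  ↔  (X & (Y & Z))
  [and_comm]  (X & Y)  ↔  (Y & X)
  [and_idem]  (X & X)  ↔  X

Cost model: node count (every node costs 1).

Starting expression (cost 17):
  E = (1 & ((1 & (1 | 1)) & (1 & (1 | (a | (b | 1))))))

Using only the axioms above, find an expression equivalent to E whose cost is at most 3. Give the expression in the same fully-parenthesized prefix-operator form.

(1 & 1)   [cost 3]

(1) (b | 1)  =[or_true →]=  1    ⊢ (1 & ((1 & (1 | 1)) & (1 & (1 | (a | 1)))))
(2) (a | 1)  =[or_true →]=  1    ⊢ (1 & ((1 & (1 | 1)) & (1 & (1 | 1))))
(3) ((1 & (1 | 1)) & (1 & (1 | 1)))  =[and_idem →]=  (1 & (1 | 1))    ⊢ (1 & (1 & (1 | 1)))
(4) (1 | 1)  =[or_true →]=  1    ⊢ (1 & (1 & 1))
(5) (1 & 1)  =[and_idem →]=  1    ⊢ cost 3, within 3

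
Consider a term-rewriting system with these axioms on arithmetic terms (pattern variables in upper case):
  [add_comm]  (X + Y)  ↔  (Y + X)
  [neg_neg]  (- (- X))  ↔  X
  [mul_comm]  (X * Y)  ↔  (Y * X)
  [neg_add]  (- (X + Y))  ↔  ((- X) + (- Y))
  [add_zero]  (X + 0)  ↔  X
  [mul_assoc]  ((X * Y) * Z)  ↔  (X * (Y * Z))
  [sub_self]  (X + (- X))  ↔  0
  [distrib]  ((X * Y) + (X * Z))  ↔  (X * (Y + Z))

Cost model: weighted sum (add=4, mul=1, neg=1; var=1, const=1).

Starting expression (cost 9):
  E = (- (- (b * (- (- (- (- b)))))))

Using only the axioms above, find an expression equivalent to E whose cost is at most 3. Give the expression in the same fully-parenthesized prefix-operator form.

step 1: neg_neg (→) rewrites (- (- (b * (- (- (- (- b))))))) into (b * (- (- (- (- b)))))
step 2: neg_neg (→) rewrites (- (- (- (- b)))) into (- (- b)), now (b * (- (- b)))
step 3: mul_comm (→) rewrites (b * (- (- b))) into ((- (- b)) * b)
step 4: neg_neg (→) rewrites (- (- b)) into b, reaching cost 3 (bound 3)

(b * b)   [cost 3]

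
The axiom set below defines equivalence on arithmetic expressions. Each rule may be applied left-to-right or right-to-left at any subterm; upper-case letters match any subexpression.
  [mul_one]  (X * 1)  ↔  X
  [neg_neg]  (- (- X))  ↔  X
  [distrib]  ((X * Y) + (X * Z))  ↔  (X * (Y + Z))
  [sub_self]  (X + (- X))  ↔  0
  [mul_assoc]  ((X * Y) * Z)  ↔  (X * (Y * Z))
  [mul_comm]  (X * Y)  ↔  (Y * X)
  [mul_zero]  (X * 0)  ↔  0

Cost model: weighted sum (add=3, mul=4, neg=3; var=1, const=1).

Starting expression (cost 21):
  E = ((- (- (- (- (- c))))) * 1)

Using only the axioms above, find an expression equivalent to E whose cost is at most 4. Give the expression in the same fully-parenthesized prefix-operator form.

(- c)   [cost 4]

1. [neg_neg →] (- (- c))  →  c;  E = ((- (- (- c))) * 1)
2. [neg_neg →] (- (- (- c)))  →  (- c);  E = ((- c) * 1)
3. [mul_one →] ((- c) * 1)  →  (- c);  cost 4 ≤ 4, done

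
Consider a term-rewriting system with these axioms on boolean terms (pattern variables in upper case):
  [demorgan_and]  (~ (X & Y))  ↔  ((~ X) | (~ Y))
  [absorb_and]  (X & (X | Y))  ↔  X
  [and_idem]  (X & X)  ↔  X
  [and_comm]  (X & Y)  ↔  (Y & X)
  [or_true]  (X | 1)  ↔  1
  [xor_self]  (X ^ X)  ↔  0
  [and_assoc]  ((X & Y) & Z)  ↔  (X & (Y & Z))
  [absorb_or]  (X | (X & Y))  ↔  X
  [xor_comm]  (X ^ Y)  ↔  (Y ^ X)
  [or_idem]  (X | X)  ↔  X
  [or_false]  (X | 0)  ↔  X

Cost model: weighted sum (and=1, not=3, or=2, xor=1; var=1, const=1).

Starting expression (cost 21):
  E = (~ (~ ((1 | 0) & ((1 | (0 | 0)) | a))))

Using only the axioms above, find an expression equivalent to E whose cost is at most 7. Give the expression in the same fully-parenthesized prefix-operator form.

(1) (0 | 0)  =[or_false →]=  0    ⊢ (~ (~ ((1 | 0) & ((1 | 0) | a))))
(2) ((1 | 0) & ((1 | 0) | a))  =[absorb_and →]=  (1 | 0)    ⊢ (~ (~ (1 | 0)))
(3) (1 | 0)  =[or_false →]=  1    ⊢ cost 7, within 7

(~ (~ 1))   [cost 7]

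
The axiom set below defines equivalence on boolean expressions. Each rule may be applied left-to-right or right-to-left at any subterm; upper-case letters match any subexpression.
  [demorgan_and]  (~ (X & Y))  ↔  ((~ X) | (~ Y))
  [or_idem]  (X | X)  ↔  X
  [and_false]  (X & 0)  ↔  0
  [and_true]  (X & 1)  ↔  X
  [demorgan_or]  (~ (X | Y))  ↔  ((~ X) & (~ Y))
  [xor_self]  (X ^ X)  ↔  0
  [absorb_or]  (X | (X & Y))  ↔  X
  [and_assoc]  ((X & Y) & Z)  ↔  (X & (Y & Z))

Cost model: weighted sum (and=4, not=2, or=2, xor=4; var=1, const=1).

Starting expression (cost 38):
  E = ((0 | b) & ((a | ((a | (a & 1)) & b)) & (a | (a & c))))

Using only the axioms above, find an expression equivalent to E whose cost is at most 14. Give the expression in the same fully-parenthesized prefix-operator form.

(1) (a | (a & 1))  =[absorb_or →]=  a    ⊢ ((0 | b) & ((a | (a & b)) & (a | (a & c))))
(2) (a | (a & b))  =[absorb_or →]=  a    ⊢ ((0 | b) & (a & (a | (a & c))))
(3) (a | (a & c))  =[absorb_or →]=  a    ⊢ cost 14, within 14

((0 | b) & (a & a))   [cost 14]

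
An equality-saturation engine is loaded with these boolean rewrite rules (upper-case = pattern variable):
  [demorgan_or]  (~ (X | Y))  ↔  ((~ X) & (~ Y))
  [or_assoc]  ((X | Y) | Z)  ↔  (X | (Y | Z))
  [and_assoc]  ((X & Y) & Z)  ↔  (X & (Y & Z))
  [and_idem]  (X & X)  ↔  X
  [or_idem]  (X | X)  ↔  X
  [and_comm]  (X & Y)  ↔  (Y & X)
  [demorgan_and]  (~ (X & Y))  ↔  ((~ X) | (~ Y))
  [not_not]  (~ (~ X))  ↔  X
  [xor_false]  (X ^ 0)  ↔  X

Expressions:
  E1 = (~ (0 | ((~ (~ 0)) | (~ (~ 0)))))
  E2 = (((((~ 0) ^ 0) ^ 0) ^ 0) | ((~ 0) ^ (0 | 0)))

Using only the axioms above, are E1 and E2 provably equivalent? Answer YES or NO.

(1) ((~ (~ 0)) | (~ (~ 0)))  =[or_idem →]=  (~ (~ 0))    ⊢ (~ (0 | (~ (~ 0))))
(2) (~ (~ 0))  =[not_not →]=  0    ⊢ (~ (0 | 0))
(3) (0 | 0)  =[or_idem →]=  0    ⊢ (~ 0)
(4) (~ 0)  =[xor_false ←]=  ((~ 0) ^ 0)
(5) ((~ 0) ^ 0)  =[or_idem ←]=  (((~ 0) ^ 0) | ((~ 0) ^ 0))
(6) ((~ 0) ^ 0)  =[xor_false ←]=  (((~ 0) ^ 0) ^ 0)    ⊢ ((((~ 0) ^ 0) ^ 0) | ((~ 0) ^ 0))
(7) 0  =[or_idem ←]=  (0 | 0)    ⊢ ((((~ 0) ^ 0) ^ 0) | ((~ 0) ^ (0 | 0)))
(8) ((~ 0) ^ 0)  =[xor_false ←]=  (((~ 0) ^ 0) ^ 0)    ⊢ E2

YES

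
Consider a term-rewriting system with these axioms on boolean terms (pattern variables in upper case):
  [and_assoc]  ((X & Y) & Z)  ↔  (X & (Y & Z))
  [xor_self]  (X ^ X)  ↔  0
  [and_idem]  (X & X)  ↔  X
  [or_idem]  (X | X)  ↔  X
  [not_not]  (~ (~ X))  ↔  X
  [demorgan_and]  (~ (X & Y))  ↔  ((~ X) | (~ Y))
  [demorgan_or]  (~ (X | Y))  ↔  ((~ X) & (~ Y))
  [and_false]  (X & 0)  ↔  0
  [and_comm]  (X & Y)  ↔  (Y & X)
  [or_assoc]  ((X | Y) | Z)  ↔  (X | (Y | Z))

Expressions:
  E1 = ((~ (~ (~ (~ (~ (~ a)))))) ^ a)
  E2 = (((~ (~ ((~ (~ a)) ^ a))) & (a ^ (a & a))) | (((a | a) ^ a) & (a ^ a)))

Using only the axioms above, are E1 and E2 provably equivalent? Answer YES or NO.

YES

(1) (~ (~ (~ (~ (~ (~ a))))))  =[not_not →]=  (~ (~ (~ (~ a))))    ⊢ ((~ (~ (~ (~ a)))) ^ a)
(2) (~ (~ a))  =[not_not →]=  a    ⊢ ((~ (~ a)) ^ a)
(3) (~ (~ a))  =[not_not →]=  a    ⊢ (a ^ a)
(4) (a ^ a)  =[and_idem ←]=  ((a ^ a) & (a ^ a))
(5) ((a ^ a) & (a ^ a))  =[or_idem ←]=  (((a ^ a) & (a ^ a)) | ((a ^ a) & (a ^ a)))
(6) a  =[or_idem ←]=  (a | a)    ⊢ (((a ^ a) & (a ^ a)) | (((a | a) ^ a) & (a ^ a)))
(7) (a ^ a)  =[not_not ←]=  (~ (~ (a ^ a)))    ⊢ (((~ (~ (a ^ a))) & (a ^ a)) | (((a | a) ^ a) & (a ^ a)))
(8) a  =[and_idem ←]=  (a & a)    ⊢ (((~ (~ (a ^ a))) & (a ^ (a & a))) | (((a | a) ^ a) & (a ^ a)))
(9) a  =[not_not ←]=  (~ (~ a))    ⊢ E2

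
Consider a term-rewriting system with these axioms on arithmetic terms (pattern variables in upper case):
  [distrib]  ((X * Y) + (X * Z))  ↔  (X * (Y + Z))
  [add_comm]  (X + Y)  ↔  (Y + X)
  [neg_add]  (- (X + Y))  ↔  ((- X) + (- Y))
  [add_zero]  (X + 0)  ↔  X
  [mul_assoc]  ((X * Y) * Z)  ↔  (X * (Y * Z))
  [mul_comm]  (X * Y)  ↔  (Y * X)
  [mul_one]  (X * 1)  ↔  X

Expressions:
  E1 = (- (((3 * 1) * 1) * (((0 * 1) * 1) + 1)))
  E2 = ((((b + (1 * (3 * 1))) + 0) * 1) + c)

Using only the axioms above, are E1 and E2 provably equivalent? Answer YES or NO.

Every axiom is a valid identity, so a rewrite proof would force E1 and E2 to agree under every assignment.
At b=0, c=0: E1 = -3 but E2 = 3; they differ, so no derivation exists.

NO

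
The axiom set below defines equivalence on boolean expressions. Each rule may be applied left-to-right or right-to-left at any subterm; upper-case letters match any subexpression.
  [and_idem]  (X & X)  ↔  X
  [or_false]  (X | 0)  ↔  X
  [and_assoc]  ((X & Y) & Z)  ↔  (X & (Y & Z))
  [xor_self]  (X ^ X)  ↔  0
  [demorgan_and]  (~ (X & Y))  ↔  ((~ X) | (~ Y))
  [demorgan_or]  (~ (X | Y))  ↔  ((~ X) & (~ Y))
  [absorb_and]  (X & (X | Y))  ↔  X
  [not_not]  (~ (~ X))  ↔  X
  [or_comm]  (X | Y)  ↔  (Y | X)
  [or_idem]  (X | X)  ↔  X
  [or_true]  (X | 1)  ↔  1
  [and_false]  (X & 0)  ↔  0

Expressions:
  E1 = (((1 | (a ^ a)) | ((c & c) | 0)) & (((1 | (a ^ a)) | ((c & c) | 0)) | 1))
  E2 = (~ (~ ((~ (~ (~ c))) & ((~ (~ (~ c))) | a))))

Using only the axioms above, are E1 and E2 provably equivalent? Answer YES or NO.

NO

The axioms are sound identities: if E1 ↔* E2 then E1 and E2 evaluate identically under any assignment.
Under a=0, c=1: E1 evaluates to 1, E2 to 0. Distinct ⇒ no rewrite sequence connects them.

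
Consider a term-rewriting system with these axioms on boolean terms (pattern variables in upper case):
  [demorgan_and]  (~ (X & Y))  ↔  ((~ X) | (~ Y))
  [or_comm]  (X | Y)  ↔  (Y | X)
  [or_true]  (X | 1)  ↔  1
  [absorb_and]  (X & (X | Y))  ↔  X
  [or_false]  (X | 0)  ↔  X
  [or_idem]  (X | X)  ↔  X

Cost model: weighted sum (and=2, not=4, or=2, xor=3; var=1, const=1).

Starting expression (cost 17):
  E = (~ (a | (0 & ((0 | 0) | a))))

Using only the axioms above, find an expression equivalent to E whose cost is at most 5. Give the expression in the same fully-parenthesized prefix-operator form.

(1) (0 | 0)  =[or_idem →]=  0    ⊢ (~ (a | (0 & (0 | a))))
(2) (0 & (0 | a))  =[absorb_and →]=  0    ⊢ (~ (a | 0))
(3) (a | 0)  =[or_false →]=  a    ⊢ cost 5, within 5

(~ a)   [cost 5]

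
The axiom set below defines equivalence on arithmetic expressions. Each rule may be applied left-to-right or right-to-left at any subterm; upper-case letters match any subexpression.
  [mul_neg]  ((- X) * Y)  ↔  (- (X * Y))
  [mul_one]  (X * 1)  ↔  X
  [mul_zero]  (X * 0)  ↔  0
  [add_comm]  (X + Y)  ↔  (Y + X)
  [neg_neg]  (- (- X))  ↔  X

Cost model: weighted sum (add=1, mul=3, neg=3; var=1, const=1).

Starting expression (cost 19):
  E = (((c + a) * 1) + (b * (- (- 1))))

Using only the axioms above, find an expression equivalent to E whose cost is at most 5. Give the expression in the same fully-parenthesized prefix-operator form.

(1) ((c + a) * 1)  =[mul_one →]=  (c + a)    ⊢ ((c + a) + (b * (- (- 1))))
(2) (- (- 1))  =[neg_neg →]=  1    ⊢ ((c + a) + (b * 1))
(3) (b * 1)  =[mul_one →]=  b    ⊢ cost 5, within 5

((c + a) + b)   [cost 5]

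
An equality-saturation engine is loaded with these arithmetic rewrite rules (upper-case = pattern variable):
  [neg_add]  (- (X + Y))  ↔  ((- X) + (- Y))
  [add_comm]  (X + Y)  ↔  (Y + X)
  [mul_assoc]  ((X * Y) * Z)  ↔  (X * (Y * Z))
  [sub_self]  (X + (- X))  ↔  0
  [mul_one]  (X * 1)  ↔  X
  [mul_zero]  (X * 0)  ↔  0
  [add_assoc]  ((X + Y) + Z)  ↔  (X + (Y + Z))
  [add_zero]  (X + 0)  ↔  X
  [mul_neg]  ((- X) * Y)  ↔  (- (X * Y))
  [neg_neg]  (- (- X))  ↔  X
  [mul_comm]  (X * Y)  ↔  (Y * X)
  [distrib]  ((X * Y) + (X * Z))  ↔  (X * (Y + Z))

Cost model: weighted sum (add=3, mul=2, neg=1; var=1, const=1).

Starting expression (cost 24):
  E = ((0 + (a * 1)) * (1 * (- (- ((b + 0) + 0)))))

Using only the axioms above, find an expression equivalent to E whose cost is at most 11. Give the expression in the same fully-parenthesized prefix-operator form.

((1 * b) * (0 + a))   [cost 11]

1. [add_zero →] (b + 0)  →  b;  E = ((0 + (a * 1)) * (1 * (- (- (b + 0)))))
2. [mul_one →] (a * 1)  →  a;  E = ((0 + a) * (1 * (- (- (b + 0)))))
3. [add_zero →] (b + 0)  →  b;  E = ((0 + a) * (1 * (- (- b))))
4. [mul_comm →] ((0 + a) * (1 * (- (- b))))  →  ((1 * (- (- b))) * (0 + a))
5. [neg_neg →] (- (- b))  →  b;  cost 11 ≤ 11, done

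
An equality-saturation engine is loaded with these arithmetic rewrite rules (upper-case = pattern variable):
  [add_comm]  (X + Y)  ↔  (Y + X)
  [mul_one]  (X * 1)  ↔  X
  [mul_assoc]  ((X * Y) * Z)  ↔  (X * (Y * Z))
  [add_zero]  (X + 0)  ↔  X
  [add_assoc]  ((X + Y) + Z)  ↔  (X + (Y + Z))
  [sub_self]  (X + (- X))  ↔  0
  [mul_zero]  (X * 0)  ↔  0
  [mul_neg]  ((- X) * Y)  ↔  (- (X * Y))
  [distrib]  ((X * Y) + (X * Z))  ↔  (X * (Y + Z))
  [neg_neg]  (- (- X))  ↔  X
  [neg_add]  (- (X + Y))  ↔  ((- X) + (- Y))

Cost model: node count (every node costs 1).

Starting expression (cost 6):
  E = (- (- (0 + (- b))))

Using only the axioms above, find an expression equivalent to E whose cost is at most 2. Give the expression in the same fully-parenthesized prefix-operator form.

(- b)   [cost 2]

(1) (0 + (- b))  =[add_comm →]=  ((- b) + 0)    ⊢ (- (- ((- b) + 0)))
(2) (- (- ((- b) + 0)))  =[neg_neg →]=  ((- b) + 0)
(3) ((- b) + 0)  =[add_zero →]=  (- b)    ⊢ cost 2, within 2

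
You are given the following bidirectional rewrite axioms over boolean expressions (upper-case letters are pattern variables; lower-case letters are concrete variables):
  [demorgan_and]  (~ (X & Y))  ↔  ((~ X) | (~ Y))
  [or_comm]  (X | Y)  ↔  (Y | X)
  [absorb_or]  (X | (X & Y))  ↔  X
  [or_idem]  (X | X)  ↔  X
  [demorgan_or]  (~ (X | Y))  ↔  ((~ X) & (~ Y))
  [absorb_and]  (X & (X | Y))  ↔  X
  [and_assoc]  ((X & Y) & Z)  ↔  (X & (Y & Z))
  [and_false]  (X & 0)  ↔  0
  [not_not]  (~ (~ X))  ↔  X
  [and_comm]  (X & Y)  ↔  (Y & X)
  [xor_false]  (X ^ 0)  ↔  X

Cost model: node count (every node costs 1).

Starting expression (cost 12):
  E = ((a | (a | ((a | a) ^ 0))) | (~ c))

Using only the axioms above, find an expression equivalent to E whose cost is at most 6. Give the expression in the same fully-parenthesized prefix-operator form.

step 1: xor_false (→) rewrites ((a | a) ^ 0) into (a | a), now ((a | (a | (a | a))) | (~ c))
step 2: or_idem (→) rewrites (a | a) into a, now ((a | (a | a)) | (~ c))
step 3: or_idem (→) rewrites (a | a) into a, reaching cost 6 (bound 6)

((a | a) | (~ c))   [cost 6]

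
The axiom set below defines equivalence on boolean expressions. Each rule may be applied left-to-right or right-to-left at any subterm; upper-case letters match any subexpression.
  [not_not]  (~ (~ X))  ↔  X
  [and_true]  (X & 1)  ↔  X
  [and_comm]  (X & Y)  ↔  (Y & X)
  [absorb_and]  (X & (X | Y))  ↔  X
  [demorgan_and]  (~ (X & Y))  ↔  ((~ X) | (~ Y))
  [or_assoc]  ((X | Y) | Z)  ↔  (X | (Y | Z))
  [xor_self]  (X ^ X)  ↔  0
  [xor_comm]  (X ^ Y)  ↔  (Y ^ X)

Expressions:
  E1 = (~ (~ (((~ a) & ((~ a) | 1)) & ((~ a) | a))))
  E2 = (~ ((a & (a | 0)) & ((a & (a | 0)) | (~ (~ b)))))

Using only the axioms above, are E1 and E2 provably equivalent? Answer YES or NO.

YES

step 1: absorb_and (→) rewrites ((~ a) & ((~ a) | 1)) into (~ a), now (~ (~ ((~ a) & ((~ a) | a))))
step 2: absorb_and (→) rewrites ((~ a) & ((~ a) | a)) into (~ a), now (~ (~ (~ a)))
step 3: not_not (→) rewrites (~ (~ a)) into a, now (~ a)
step 4: absorb_and (←) rewrites a into (a & (a | 0)), now (~ (a & (a | 0)))
step 5: absorb_and (←) rewrites (a & (a | 0)) into ((a & (a | 0)) & ((a & (a | 0)) | b)), now (~ ((a & (a | 0)) & ((a & (a | 0)) | b)))
step 6: not_not (←) rewrites b into (~ (~ b)), which is E2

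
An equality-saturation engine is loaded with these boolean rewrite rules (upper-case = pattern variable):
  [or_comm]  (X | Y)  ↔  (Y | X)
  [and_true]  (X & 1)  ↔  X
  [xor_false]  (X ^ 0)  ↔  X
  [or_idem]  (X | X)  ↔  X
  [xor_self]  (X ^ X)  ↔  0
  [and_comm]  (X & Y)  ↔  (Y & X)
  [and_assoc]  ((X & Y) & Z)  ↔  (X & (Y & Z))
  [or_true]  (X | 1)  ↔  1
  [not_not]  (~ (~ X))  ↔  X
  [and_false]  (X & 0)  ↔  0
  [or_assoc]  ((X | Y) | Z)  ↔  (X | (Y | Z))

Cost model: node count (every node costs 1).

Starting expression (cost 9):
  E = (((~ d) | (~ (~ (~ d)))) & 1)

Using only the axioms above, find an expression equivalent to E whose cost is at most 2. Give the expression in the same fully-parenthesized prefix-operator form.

(1) (~ (~ (~ d)))  =[not_not →]=  (~ d)    ⊢ (((~ d) | (~ d)) & 1)
(2) (((~ d) | (~ d)) & 1)  =[and_true →]=  ((~ d) | (~ d))
(3) ((~ d) | (~ d))  =[or_idem →]=  (~ d)    ⊢ cost 2, within 2

(~ d)   [cost 2]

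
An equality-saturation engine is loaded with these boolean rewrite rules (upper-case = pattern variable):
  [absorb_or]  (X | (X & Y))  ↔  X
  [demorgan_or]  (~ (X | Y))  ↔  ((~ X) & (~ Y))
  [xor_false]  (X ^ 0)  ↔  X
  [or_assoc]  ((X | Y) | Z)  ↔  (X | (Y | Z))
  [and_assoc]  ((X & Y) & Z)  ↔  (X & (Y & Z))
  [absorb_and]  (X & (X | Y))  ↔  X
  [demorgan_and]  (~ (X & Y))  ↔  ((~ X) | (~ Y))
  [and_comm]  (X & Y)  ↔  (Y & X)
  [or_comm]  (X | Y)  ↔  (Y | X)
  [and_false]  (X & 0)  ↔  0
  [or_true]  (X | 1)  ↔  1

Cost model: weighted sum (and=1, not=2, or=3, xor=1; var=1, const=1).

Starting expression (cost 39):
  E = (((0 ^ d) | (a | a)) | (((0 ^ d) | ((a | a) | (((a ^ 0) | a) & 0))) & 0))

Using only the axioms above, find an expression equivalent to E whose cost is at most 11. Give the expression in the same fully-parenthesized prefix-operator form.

step 1: xor_false (→) rewrites (a ^ 0) into a, now (((0 ^ d) | (a | a)) | (((0 ^ d) | ((a | a) | ((a | a) & 0))) & 0))
step 2: absorb_or (→) rewrites ((a | a) | ((a | a) & 0)) into (a | a), now (((0 ^ d) | (a | a)) | (((0 ^ d) | (a | a)) & 0))
step 3: absorb_or (→) rewrites (((0 ^ d) | (a | a)) | (((0 ^ d) | (a | a)) & 0)) into ((0 ^ d) | (a | a)), reaching cost 11 (bound 11)

((0 ^ d) | (a | a))   [cost 11]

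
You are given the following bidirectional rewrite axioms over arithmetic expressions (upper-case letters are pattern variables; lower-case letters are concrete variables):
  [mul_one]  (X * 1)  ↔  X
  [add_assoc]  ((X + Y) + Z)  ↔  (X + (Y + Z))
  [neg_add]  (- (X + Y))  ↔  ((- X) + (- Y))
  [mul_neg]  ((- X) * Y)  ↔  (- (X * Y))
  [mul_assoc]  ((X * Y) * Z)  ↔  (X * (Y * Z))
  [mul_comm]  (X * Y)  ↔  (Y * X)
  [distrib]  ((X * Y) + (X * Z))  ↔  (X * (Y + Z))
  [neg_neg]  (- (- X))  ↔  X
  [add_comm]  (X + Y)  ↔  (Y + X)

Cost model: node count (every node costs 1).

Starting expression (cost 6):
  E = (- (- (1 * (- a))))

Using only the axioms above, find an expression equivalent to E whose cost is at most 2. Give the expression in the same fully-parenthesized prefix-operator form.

(- a)   [cost 2]

step 1: mul_comm (→) rewrites (1 * (- a)) into ((- a) * 1), now (- (- ((- a) * 1)))
step 2: neg_neg (→) rewrites (- (- ((- a) * 1))) into ((- a) * 1)
step 3: mul_one (→) rewrites ((- a) * 1) into (- a), reaching cost 2 (bound 2)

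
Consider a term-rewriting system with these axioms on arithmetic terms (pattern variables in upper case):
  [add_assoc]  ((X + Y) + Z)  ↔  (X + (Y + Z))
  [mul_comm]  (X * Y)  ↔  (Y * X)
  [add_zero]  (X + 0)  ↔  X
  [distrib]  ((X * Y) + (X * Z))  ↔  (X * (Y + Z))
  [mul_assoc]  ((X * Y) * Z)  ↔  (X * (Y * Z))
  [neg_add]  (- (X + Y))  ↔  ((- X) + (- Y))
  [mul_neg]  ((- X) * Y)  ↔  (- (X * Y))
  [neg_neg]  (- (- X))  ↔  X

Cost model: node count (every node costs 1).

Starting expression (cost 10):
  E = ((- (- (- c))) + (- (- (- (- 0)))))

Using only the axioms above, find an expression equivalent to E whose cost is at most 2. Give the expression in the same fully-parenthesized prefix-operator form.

step 1: neg_neg (→) rewrites (- (- (- 0))) into (- 0), now ((- (- (- c))) + (- (- 0)))
step 2: neg_neg (→) rewrites (- (- 0)) into 0, now ((- (- (- c))) + 0)
step 3: add_zero (→) rewrites ((- (- (- c))) + 0) into (- (- (- c)))
step 4: neg_neg (→) rewrites (- (- c)) into c, reaching cost 2 (bound 2)

(- c)   [cost 2]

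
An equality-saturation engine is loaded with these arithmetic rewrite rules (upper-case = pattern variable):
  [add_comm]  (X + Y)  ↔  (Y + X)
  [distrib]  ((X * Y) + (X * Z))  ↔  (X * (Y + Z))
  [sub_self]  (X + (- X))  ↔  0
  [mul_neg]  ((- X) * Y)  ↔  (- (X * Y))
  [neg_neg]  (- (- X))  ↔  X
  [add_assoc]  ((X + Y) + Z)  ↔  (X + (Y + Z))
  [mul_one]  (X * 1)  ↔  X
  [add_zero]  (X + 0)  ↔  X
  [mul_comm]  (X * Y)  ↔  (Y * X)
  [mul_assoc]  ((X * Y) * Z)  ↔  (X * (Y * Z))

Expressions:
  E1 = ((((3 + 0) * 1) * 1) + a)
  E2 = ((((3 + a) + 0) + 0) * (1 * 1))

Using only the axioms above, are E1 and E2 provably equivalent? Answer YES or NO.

(1) (((3 + 0) * 1) * 1)  =[mul_one →]=  ((3 + 0) * 1)    ⊢ (((3 + 0) * 1) + a)
(2) (3 + 0)  =[add_zero →]=  3    ⊢ ((3 * 1) + a)
(3) (3 * 1)  =[mul_one →]=  3    ⊢ (3 + a)
(4) (3 + a)  =[mul_one ←]=  ((3 + a) * 1)
(5) a  =[add_zero ←]=  (a + 0)    ⊢ ((3 + (a + 0)) * 1)
(6) (3 + (a + 0))  =[add_assoc ←]=  ((3 + a) + 0)    ⊢ (((3 + a) + 0) * 1)
(7) 1  =[mul_one ←]=  (1 * 1)    ⊢ (((3 + a) + 0) * (1 * 1))
(8) (3 + a)  =[add_zero ←]=  ((3 + a) + 0)    ⊢ E2

YES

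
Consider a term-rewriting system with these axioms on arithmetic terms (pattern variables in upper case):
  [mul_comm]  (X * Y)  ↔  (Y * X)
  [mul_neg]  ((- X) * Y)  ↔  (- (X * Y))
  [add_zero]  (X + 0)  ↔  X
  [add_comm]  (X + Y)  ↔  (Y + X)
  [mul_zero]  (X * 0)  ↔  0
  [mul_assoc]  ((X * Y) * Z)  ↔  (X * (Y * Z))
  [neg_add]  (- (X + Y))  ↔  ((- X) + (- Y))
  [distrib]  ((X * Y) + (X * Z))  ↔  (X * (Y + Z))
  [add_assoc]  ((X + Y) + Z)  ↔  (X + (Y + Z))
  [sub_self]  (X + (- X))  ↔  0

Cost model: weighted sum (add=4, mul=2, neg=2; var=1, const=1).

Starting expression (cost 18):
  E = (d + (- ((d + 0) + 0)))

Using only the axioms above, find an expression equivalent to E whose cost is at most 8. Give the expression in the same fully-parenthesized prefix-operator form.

step 1: add_comm (→) rewrites (d + (- ((d + 0) + 0))) into ((- ((d + 0) + 0)) + d)
step 2: add_zero (→) rewrites (d + 0) into d, now ((- (d + 0)) + d)
step 3: add_zero (→) rewrites (d + 0) into d, reaching cost 8 (bound 8)

((- d) + d)   [cost 8]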